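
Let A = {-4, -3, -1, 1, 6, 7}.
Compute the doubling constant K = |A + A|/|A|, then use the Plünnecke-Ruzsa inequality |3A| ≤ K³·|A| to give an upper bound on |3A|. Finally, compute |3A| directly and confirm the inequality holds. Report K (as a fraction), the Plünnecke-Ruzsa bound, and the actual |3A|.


|A| = 6.
Step 1: Compute A + A by enumerating all 36 pairs.
A + A = {-8, -7, -6, -5, -4, -3, -2, 0, 2, 3, 4, 5, 6, 7, 8, 12, 13, 14}, so |A + A| = 18.
Step 2: Doubling constant K = |A + A|/|A| = 18/6 = 18/6 ≈ 3.0000.
Step 3: Plünnecke-Ruzsa gives |3A| ≤ K³·|A| = (3.0000)³ · 6 ≈ 162.0000.
Step 4: Compute 3A = A + A + A directly by enumerating all triples (a,b,c) ∈ A³; |3A| = 32.
Step 5: Check 32 ≤ 162.0000? Yes ✓.

K = 18/6, Plünnecke-Ruzsa bound K³|A| ≈ 162.0000, |3A| = 32, inequality holds.


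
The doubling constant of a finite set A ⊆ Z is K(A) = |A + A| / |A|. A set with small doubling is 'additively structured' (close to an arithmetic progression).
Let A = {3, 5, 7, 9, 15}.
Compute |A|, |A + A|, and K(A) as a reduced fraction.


|A| = 5.
Compute A + A by enumerating all 25 pairs.
A + A = {6, 8, 10, 12, 14, 16, 18, 20, 22, 24, 30}, so |A + A| = 11.
K = |A + A| / |A| = 11/5 (already in lowest terms) ≈ 2.2000.
Reference: AP of size 5 gives K = 9/5 ≈ 1.8000; a fully generic set of size 5 gives K ≈ 3.0000.

|A| = 5, |A + A| = 11, K = 11/5.


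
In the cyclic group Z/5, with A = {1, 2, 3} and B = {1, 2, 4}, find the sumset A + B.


Work in Z/5Z: reduce every sum a + b modulo 5.
Enumerate all 9 pairs:
a = 1: 1+1=2, 1+2=3, 1+4=0
a = 2: 2+1=3, 2+2=4, 2+4=1
a = 3: 3+1=4, 3+2=0, 3+4=2
Distinct residues collected: {0, 1, 2, 3, 4}
|A + B| = 5 (out of 5 total residues).

A + B = {0, 1, 2, 3, 4}


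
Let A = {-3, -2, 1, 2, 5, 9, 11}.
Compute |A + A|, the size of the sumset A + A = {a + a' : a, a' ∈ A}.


A + A = {a + a' : a, a' ∈ A}; |A| = 7.
General bounds: 2|A| - 1 ≤ |A + A| ≤ |A|(|A|+1)/2, i.e. 13 ≤ |A + A| ≤ 28.
Lower bound 2|A|-1 is attained iff A is an arithmetic progression.
Enumerate sums a + a' for a ≤ a' (symmetric, so this suffices):
a = -3: -3+-3=-6, -3+-2=-5, -3+1=-2, -3+2=-1, -3+5=2, -3+9=6, -3+11=8
a = -2: -2+-2=-4, -2+1=-1, -2+2=0, -2+5=3, -2+9=7, -2+11=9
a = 1: 1+1=2, 1+2=3, 1+5=6, 1+9=10, 1+11=12
a = 2: 2+2=4, 2+5=7, 2+9=11, 2+11=13
a = 5: 5+5=10, 5+9=14, 5+11=16
a = 9: 9+9=18, 9+11=20
a = 11: 11+11=22
Distinct sums: {-6, -5, -4, -2, -1, 0, 2, 3, 4, 6, 7, 8, 9, 10, 11, 12, 13, 14, 16, 18, 20, 22}
|A + A| = 22

|A + A| = 22


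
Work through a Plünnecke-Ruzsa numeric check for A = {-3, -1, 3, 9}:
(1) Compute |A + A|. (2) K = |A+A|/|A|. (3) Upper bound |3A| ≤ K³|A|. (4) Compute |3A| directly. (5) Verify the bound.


|A| = 4.
Step 1: Compute A + A by enumerating all 16 pairs.
A + A = {-6, -4, -2, 0, 2, 6, 8, 12, 18}, so |A + A| = 9.
Step 2: Doubling constant K = |A + A|/|A| = 9/4 = 9/4 ≈ 2.2500.
Step 3: Plünnecke-Ruzsa gives |3A| ≤ K³·|A| = (2.2500)³ · 4 ≈ 45.5625.
Step 4: Compute 3A = A + A + A directly by enumerating all triples (a,b,c) ∈ A³; |3A| = 15.
Step 5: Check 15 ≤ 45.5625? Yes ✓.

K = 9/4, Plünnecke-Ruzsa bound K³|A| ≈ 45.5625, |3A| = 15, inequality holds.


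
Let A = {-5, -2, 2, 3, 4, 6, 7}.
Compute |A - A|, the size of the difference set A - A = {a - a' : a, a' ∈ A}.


A - A = {a - a' : a, a' ∈ A}; |A| = 7.
Bounds: 2|A|-1 ≤ |A - A| ≤ |A|² - |A| + 1, i.e. 13 ≤ |A - A| ≤ 43.
Note: 0 ∈ A - A always (from a - a). The set is symmetric: if d ∈ A - A then -d ∈ A - A.
Enumerate nonzero differences d = a - a' with a > a' (then include -d):
Positive differences: {1, 2, 3, 4, 5, 6, 7, 8, 9, 11, 12}
Full difference set: {0} ∪ (positive diffs) ∪ (negative diffs).
|A - A| = 1 + 2·11 = 23 (matches direct enumeration: 23).

|A - A| = 23


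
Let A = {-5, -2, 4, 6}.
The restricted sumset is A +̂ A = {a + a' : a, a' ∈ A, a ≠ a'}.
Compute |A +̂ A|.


Restricted sumset: A +̂ A = {a + a' : a ∈ A, a' ∈ A, a ≠ a'}.
Equivalently, take A + A and drop any sum 2a that is achievable ONLY as a + a for a ∈ A (i.e. sums representable only with equal summands).
Enumerate pairs (a, a') with a < a' (symmetric, so each unordered pair gives one sum; this covers all a ≠ a'):
  -5 + -2 = -7
  -5 + 4 = -1
  -5 + 6 = 1
  -2 + 4 = 2
  -2 + 6 = 4
  4 + 6 = 10
Collected distinct sums: {-7, -1, 1, 2, 4, 10}
|A +̂ A| = 6
(Reference bound: |A +̂ A| ≥ 2|A| - 3 for |A| ≥ 2, with |A| = 4 giving ≥ 5.)

|A +̂ A| = 6


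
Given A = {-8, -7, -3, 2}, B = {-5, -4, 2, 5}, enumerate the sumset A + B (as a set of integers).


A + B = {a + b : a ∈ A, b ∈ B}.
Enumerate all |A|·|B| = 4·4 = 16 pairs (a, b) and collect distinct sums.
a = -8: -8+-5=-13, -8+-4=-12, -8+2=-6, -8+5=-3
a = -7: -7+-5=-12, -7+-4=-11, -7+2=-5, -7+5=-2
a = -3: -3+-5=-8, -3+-4=-7, -3+2=-1, -3+5=2
a = 2: 2+-5=-3, 2+-4=-2, 2+2=4, 2+5=7
Collecting distinct sums: A + B = {-13, -12, -11, -8, -7, -6, -5, -3, -2, -1, 2, 4, 7}
|A + B| = 13

A + B = {-13, -12, -11, -8, -7, -6, -5, -3, -2, -1, 2, 4, 7}


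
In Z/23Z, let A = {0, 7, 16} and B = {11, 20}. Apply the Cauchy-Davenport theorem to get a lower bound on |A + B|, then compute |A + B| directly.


Cauchy-Davenport: |A + B| ≥ min(p, |A| + |B| - 1) for A, B nonempty in Z/pZ.
|A| = 3, |B| = 2, p = 23.
CD lower bound = min(23, 3 + 2 - 1) = min(23, 4) = 4.
Compute A + B mod 23 directly:
a = 0: 0+11=11, 0+20=20
a = 7: 7+11=18, 7+20=4
a = 16: 16+11=4, 16+20=13
A + B = {4, 11, 13, 18, 20}, so |A + B| = 5.
Verify: 5 ≥ 4? Yes ✓.

CD lower bound = 4, actual |A + B| = 5.


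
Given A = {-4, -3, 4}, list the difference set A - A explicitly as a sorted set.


A - A = {a - a' : a, a' ∈ A}.
Compute a - a' for each ordered pair (a, a'):
a = -4: -4--4=0, -4--3=-1, -4-4=-8
a = -3: -3--4=1, -3--3=0, -3-4=-7
a = 4: 4--4=8, 4--3=7, 4-4=0
Collecting distinct values (and noting 0 appears from a-a):
A - A = {-8, -7, -1, 0, 1, 7, 8}
|A - A| = 7

A - A = {-8, -7, -1, 0, 1, 7, 8}


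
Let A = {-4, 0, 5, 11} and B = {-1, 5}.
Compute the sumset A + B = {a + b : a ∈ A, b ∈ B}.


A + B = {a + b : a ∈ A, b ∈ B}.
Enumerate all |A|·|B| = 4·2 = 8 pairs (a, b) and collect distinct sums.
a = -4: -4+-1=-5, -4+5=1
a = 0: 0+-1=-1, 0+5=5
a = 5: 5+-1=4, 5+5=10
a = 11: 11+-1=10, 11+5=16
Collecting distinct sums: A + B = {-5, -1, 1, 4, 5, 10, 16}
|A + B| = 7

A + B = {-5, -1, 1, 4, 5, 10, 16}


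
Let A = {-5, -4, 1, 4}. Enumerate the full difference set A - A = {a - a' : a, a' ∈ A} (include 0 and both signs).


A - A = {a - a' : a, a' ∈ A}.
Compute a - a' for each ordered pair (a, a'):
a = -5: -5--5=0, -5--4=-1, -5-1=-6, -5-4=-9
a = -4: -4--5=1, -4--4=0, -4-1=-5, -4-4=-8
a = 1: 1--5=6, 1--4=5, 1-1=0, 1-4=-3
a = 4: 4--5=9, 4--4=8, 4-1=3, 4-4=0
Collecting distinct values (and noting 0 appears from a-a):
A - A = {-9, -8, -6, -5, -3, -1, 0, 1, 3, 5, 6, 8, 9}
|A - A| = 13

A - A = {-9, -8, -6, -5, -3, -1, 0, 1, 3, 5, 6, 8, 9}


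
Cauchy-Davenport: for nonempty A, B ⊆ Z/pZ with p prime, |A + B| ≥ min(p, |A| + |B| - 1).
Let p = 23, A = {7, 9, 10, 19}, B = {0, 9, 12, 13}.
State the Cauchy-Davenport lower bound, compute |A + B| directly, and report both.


Cauchy-Davenport: |A + B| ≥ min(p, |A| + |B| - 1) for A, B nonempty in Z/pZ.
|A| = 4, |B| = 4, p = 23.
CD lower bound = min(23, 4 + 4 - 1) = min(23, 7) = 7.
Compute A + B mod 23 directly:
a = 7: 7+0=7, 7+9=16, 7+12=19, 7+13=20
a = 9: 9+0=9, 9+9=18, 9+12=21, 9+13=22
a = 10: 10+0=10, 10+9=19, 10+12=22, 10+13=0
a = 19: 19+0=19, 19+9=5, 19+12=8, 19+13=9
A + B = {0, 5, 7, 8, 9, 10, 16, 18, 19, 20, 21, 22}, so |A + B| = 12.
Verify: 12 ≥ 7? Yes ✓.

CD lower bound = 7, actual |A + B| = 12.


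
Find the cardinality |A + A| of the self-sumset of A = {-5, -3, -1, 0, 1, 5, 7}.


A + A = {a + a' : a, a' ∈ A}; |A| = 7.
General bounds: 2|A| - 1 ≤ |A + A| ≤ |A|(|A|+1)/2, i.e. 13 ≤ |A + A| ≤ 28.
Lower bound 2|A|-1 is attained iff A is an arithmetic progression.
Enumerate sums a + a' for a ≤ a' (symmetric, so this suffices):
a = -5: -5+-5=-10, -5+-3=-8, -5+-1=-6, -5+0=-5, -5+1=-4, -5+5=0, -5+7=2
a = -3: -3+-3=-6, -3+-1=-4, -3+0=-3, -3+1=-2, -3+5=2, -3+7=4
a = -1: -1+-1=-2, -1+0=-1, -1+1=0, -1+5=4, -1+7=6
a = 0: 0+0=0, 0+1=1, 0+5=5, 0+7=7
a = 1: 1+1=2, 1+5=6, 1+7=8
a = 5: 5+5=10, 5+7=12
a = 7: 7+7=14
Distinct sums: {-10, -8, -6, -5, -4, -3, -2, -1, 0, 1, 2, 4, 5, 6, 7, 8, 10, 12, 14}
|A + A| = 19

|A + A| = 19


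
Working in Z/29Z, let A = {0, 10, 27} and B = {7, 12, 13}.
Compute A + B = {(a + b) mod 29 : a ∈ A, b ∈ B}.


Work in Z/29Z: reduce every sum a + b modulo 29.
Enumerate all 9 pairs:
a = 0: 0+7=7, 0+12=12, 0+13=13
a = 10: 10+7=17, 10+12=22, 10+13=23
a = 27: 27+7=5, 27+12=10, 27+13=11
Distinct residues collected: {5, 7, 10, 11, 12, 13, 17, 22, 23}
|A + B| = 9 (out of 29 total residues).

A + B = {5, 7, 10, 11, 12, 13, 17, 22, 23}


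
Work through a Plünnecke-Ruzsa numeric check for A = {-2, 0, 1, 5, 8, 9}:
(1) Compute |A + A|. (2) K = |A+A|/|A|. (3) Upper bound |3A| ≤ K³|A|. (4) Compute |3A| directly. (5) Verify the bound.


|A| = 6.
Step 1: Compute A + A by enumerating all 36 pairs.
A + A = {-4, -2, -1, 0, 1, 2, 3, 5, 6, 7, 8, 9, 10, 13, 14, 16, 17, 18}, so |A + A| = 18.
Step 2: Doubling constant K = |A + A|/|A| = 18/6 = 18/6 ≈ 3.0000.
Step 3: Plünnecke-Ruzsa gives |3A| ≤ K³·|A| = (3.0000)³ · 6 ≈ 162.0000.
Step 4: Compute 3A = A + A + A directly by enumerating all triples (a,b,c) ∈ A³; |3A| = 32.
Step 5: Check 32 ≤ 162.0000? Yes ✓.

K = 18/6, Plünnecke-Ruzsa bound K³|A| ≈ 162.0000, |3A| = 32, inequality holds.


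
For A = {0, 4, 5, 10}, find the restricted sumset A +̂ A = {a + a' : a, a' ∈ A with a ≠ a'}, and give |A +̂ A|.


Restricted sumset: A +̂ A = {a + a' : a ∈ A, a' ∈ A, a ≠ a'}.
Equivalently, take A + A and drop any sum 2a that is achievable ONLY as a + a for a ∈ A (i.e. sums representable only with equal summands).
Enumerate pairs (a, a') with a < a' (symmetric, so each unordered pair gives one sum; this covers all a ≠ a'):
  0 + 4 = 4
  0 + 5 = 5
  0 + 10 = 10
  4 + 5 = 9
  4 + 10 = 14
  5 + 10 = 15
Collected distinct sums: {4, 5, 9, 10, 14, 15}
|A +̂ A| = 6
(Reference bound: |A +̂ A| ≥ 2|A| - 3 for |A| ≥ 2, with |A| = 4 giving ≥ 5.)

|A +̂ A| = 6


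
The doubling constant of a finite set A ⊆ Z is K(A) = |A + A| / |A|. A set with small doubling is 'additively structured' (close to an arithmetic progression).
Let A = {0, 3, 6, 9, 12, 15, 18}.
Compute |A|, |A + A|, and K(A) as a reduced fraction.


|A| = 7.
Compute A + A by enumerating all 49 pairs.
A + A = {0, 3, 6, 9, 12, 15, 18, 21, 24, 27, 30, 33, 36}, so |A + A| = 13.
K = |A + A| / |A| = 13/7 (already in lowest terms) ≈ 1.8571.
Reference: AP of size 7 gives K = 13/7 ≈ 1.8571; a fully generic set of size 7 gives K ≈ 4.0000.

|A| = 7, |A + A| = 13, K = 13/7.


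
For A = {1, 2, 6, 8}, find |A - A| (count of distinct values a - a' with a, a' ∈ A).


A - A = {a - a' : a, a' ∈ A}; |A| = 4.
Bounds: 2|A|-1 ≤ |A - A| ≤ |A|² - |A| + 1, i.e. 7 ≤ |A - A| ≤ 13.
Note: 0 ∈ A - A always (from a - a). The set is symmetric: if d ∈ A - A then -d ∈ A - A.
Enumerate nonzero differences d = a - a' with a > a' (then include -d):
Positive differences: {1, 2, 4, 5, 6, 7}
Full difference set: {0} ∪ (positive diffs) ∪ (negative diffs).
|A - A| = 1 + 2·6 = 13 (matches direct enumeration: 13).

|A - A| = 13


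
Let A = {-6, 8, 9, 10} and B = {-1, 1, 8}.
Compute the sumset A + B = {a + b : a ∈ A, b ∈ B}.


A + B = {a + b : a ∈ A, b ∈ B}.
Enumerate all |A|·|B| = 4·3 = 12 pairs (a, b) and collect distinct sums.
a = -6: -6+-1=-7, -6+1=-5, -6+8=2
a = 8: 8+-1=7, 8+1=9, 8+8=16
a = 9: 9+-1=8, 9+1=10, 9+8=17
a = 10: 10+-1=9, 10+1=11, 10+8=18
Collecting distinct sums: A + B = {-7, -5, 2, 7, 8, 9, 10, 11, 16, 17, 18}
|A + B| = 11

A + B = {-7, -5, 2, 7, 8, 9, 10, 11, 16, 17, 18}


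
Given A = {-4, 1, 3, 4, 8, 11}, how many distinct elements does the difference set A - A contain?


A - A = {a - a' : a, a' ∈ A}; |A| = 6.
Bounds: 2|A|-1 ≤ |A - A| ≤ |A|² - |A| + 1, i.e. 11 ≤ |A - A| ≤ 31.
Note: 0 ∈ A - A always (from a - a). The set is symmetric: if d ∈ A - A then -d ∈ A - A.
Enumerate nonzero differences d = a - a' with a > a' (then include -d):
Positive differences: {1, 2, 3, 4, 5, 7, 8, 10, 12, 15}
Full difference set: {0} ∪ (positive diffs) ∪ (negative diffs).
|A - A| = 1 + 2·10 = 21 (matches direct enumeration: 21).

|A - A| = 21


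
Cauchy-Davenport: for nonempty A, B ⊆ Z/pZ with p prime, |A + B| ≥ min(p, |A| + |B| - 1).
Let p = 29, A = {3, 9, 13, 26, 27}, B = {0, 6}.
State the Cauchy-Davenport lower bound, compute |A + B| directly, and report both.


Cauchy-Davenport: |A + B| ≥ min(p, |A| + |B| - 1) for A, B nonempty in Z/pZ.
|A| = 5, |B| = 2, p = 29.
CD lower bound = min(29, 5 + 2 - 1) = min(29, 6) = 6.
Compute A + B mod 29 directly:
a = 3: 3+0=3, 3+6=9
a = 9: 9+0=9, 9+6=15
a = 13: 13+0=13, 13+6=19
a = 26: 26+0=26, 26+6=3
a = 27: 27+0=27, 27+6=4
A + B = {3, 4, 9, 13, 15, 19, 26, 27}, so |A + B| = 8.
Verify: 8 ≥ 6? Yes ✓.

CD lower bound = 6, actual |A + B| = 8.


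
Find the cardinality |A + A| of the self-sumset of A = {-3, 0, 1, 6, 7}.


A + A = {a + a' : a, a' ∈ A}; |A| = 5.
General bounds: 2|A| - 1 ≤ |A + A| ≤ |A|(|A|+1)/2, i.e. 9 ≤ |A + A| ≤ 15.
Lower bound 2|A|-1 is attained iff A is an arithmetic progression.
Enumerate sums a + a' for a ≤ a' (symmetric, so this suffices):
a = -3: -3+-3=-6, -3+0=-3, -3+1=-2, -3+6=3, -3+7=4
a = 0: 0+0=0, 0+1=1, 0+6=6, 0+7=7
a = 1: 1+1=2, 1+6=7, 1+7=8
a = 6: 6+6=12, 6+7=13
a = 7: 7+7=14
Distinct sums: {-6, -3, -2, 0, 1, 2, 3, 4, 6, 7, 8, 12, 13, 14}
|A + A| = 14

|A + A| = 14


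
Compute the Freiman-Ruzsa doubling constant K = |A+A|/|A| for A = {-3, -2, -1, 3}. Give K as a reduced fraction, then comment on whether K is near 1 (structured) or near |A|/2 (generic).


|A| = 4.
Compute A + A by enumerating all 16 pairs.
A + A = {-6, -5, -4, -3, -2, 0, 1, 2, 6}, so |A + A| = 9.
K = |A + A| / |A| = 9/4 (already in lowest terms) ≈ 2.2500.
Reference: AP of size 4 gives K = 7/4 ≈ 1.7500; a fully generic set of size 4 gives K ≈ 2.5000.

|A| = 4, |A + A| = 9, K = 9/4.


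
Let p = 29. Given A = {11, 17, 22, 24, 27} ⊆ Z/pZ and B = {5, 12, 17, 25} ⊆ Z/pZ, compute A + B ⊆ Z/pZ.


Work in Z/29Z: reduce every sum a + b modulo 29.
Enumerate all 20 pairs:
a = 11: 11+5=16, 11+12=23, 11+17=28, 11+25=7
a = 17: 17+5=22, 17+12=0, 17+17=5, 17+25=13
a = 22: 22+5=27, 22+12=5, 22+17=10, 22+25=18
a = 24: 24+5=0, 24+12=7, 24+17=12, 24+25=20
a = 27: 27+5=3, 27+12=10, 27+17=15, 27+25=23
Distinct residues collected: {0, 3, 5, 7, 10, 12, 13, 15, 16, 18, 20, 22, 23, 27, 28}
|A + B| = 15 (out of 29 total residues).

A + B = {0, 3, 5, 7, 10, 12, 13, 15, 16, 18, 20, 22, 23, 27, 28}


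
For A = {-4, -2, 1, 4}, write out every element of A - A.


A - A = {a - a' : a, a' ∈ A}.
Compute a - a' for each ordered pair (a, a'):
a = -4: -4--4=0, -4--2=-2, -4-1=-5, -4-4=-8
a = -2: -2--4=2, -2--2=0, -2-1=-3, -2-4=-6
a = 1: 1--4=5, 1--2=3, 1-1=0, 1-4=-3
a = 4: 4--4=8, 4--2=6, 4-1=3, 4-4=0
Collecting distinct values (and noting 0 appears from a-a):
A - A = {-8, -6, -5, -3, -2, 0, 2, 3, 5, 6, 8}
|A - A| = 11

A - A = {-8, -6, -5, -3, -2, 0, 2, 3, 5, 6, 8}


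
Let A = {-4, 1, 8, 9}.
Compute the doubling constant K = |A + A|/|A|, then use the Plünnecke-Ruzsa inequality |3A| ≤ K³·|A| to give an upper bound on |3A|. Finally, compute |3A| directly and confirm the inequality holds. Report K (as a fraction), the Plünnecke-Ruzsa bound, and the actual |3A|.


|A| = 4.
Step 1: Compute A + A by enumerating all 16 pairs.
A + A = {-8, -3, 2, 4, 5, 9, 10, 16, 17, 18}, so |A + A| = 10.
Step 2: Doubling constant K = |A + A|/|A| = 10/4 = 10/4 ≈ 2.5000.
Step 3: Plünnecke-Ruzsa gives |3A| ≤ K³·|A| = (2.5000)³ · 4 ≈ 62.5000.
Step 4: Compute 3A = A + A + A directly by enumerating all triples (a,b,c) ∈ A³; |3A| = 20.
Step 5: Check 20 ≤ 62.5000? Yes ✓.

K = 10/4, Plünnecke-Ruzsa bound K³|A| ≈ 62.5000, |3A| = 20, inequality holds.


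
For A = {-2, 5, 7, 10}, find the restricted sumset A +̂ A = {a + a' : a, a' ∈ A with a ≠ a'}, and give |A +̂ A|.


Restricted sumset: A +̂ A = {a + a' : a ∈ A, a' ∈ A, a ≠ a'}.
Equivalently, take A + A and drop any sum 2a that is achievable ONLY as a + a for a ∈ A (i.e. sums representable only with equal summands).
Enumerate pairs (a, a') with a < a' (symmetric, so each unordered pair gives one sum; this covers all a ≠ a'):
  -2 + 5 = 3
  -2 + 7 = 5
  -2 + 10 = 8
  5 + 7 = 12
  5 + 10 = 15
  7 + 10 = 17
Collected distinct sums: {3, 5, 8, 12, 15, 17}
|A +̂ A| = 6
(Reference bound: |A +̂ A| ≥ 2|A| - 3 for |A| ≥ 2, with |A| = 4 giving ≥ 5.)

|A +̂ A| = 6


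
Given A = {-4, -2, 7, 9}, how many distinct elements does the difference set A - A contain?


A - A = {a - a' : a, a' ∈ A}; |A| = 4.
Bounds: 2|A|-1 ≤ |A - A| ≤ |A|² - |A| + 1, i.e. 7 ≤ |A - A| ≤ 13.
Note: 0 ∈ A - A always (from a - a). The set is symmetric: if d ∈ A - A then -d ∈ A - A.
Enumerate nonzero differences d = a - a' with a > a' (then include -d):
Positive differences: {2, 9, 11, 13}
Full difference set: {0} ∪ (positive diffs) ∪ (negative diffs).
|A - A| = 1 + 2·4 = 9 (matches direct enumeration: 9).

|A - A| = 9


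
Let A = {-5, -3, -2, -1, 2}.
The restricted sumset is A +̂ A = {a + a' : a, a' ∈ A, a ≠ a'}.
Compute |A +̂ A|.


Restricted sumset: A +̂ A = {a + a' : a ∈ A, a' ∈ A, a ≠ a'}.
Equivalently, take A + A and drop any sum 2a that is achievable ONLY as a + a for a ∈ A (i.e. sums representable only with equal summands).
Enumerate pairs (a, a') with a < a' (symmetric, so each unordered pair gives one sum; this covers all a ≠ a'):
  -5 + -3 = -8
  -5 + -2 = -7
  -5 + -1 = -6
  -5 + 2 = -3
  -3 + -2 = -5
  -3 + -1 = -4
  -3 + 2 = -1
  -2 + -1 = -3
  -2 + 2 = 0
  -1 + 2 = 1
Collected distinct sums: {-8, -7, -6, -5, -4, -3, -1, 0, 1}
|A +̂ A| = 9
(Reference bound: |A +̂ A| ≥ 2|A| - 3 for |A| ≥ 2, with |A| = 5 giving ≥ 7.)

|A +̂ A| = 9


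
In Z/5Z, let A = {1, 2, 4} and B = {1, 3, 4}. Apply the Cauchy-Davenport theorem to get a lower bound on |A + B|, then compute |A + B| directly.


Cauchy-Davenport: |A + B| ≥ min(p, |A| + |B| - 1) for A, B nonempty in Z/pZ.
|A| = 3, |B| = 3, p = 5.
CD lower bound = min(5, 3 + 3 - 1) = min(5, 5) = 5.
Compute A + B mod 5 directly:
a = 1: 1+1=2, 1+3=4, 1+4=0
a = 2: 2+1=3, 2+3=0, 2+4=1
a = 4: 4+1=0, 4+3=2, 4+4=3
A + B = {0, 1, 2, 3, 4}, so |A + B| = 5.
Verify: 5 ≥ 5? Yes ✓.

CD lower bound = 5, actual |A + B| = 5.


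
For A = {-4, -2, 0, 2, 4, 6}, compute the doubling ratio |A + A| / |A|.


|A| = 6.
Compute A + A by enumerating all 36 pairs.
A + A = {-8, -6, -4, -2, 0, 2, 4, 6, 8, 10, 12}, so |A + A| = 11.
K = |A + A| / |A| = 11/6 (already in lowest terms) ≈ 1.8333.
Reference: AP of size 6 gives K = 11/6 ≈ 1.8333; a fully generic set of size 6 gives K ≈ 3.5000.

|A| = 6, |A + A| = 11, K = 11/6.


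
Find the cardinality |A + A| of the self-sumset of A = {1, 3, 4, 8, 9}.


A + A = {a + a' : a, a' ∈ A}; |A| = 5.
General bounds: 2|A| - 1 ≤ |A + A| ≤ |A|(|A|+1)/2, i.e. 9 ≤ |A + A| ≤ 15.
Lower bound 2|A|-1 is attained iff A is an arithmetic progression.
Enumerate sums a + a' for a ≤ a' (symmetric, so this suffices):
a = 1: 1+1=2, 1+3=4, 1+4=5, 1+8=9, 1+9=10
a = 3: 3+3=6, 3+4=7, 3+8=11, 3+9=12
a = 4: 4+4=8, 4+8=12, 4+9=13
a = 8: 8+8=16, 8+9=17
a = 9: 9+9=18
Distinct sums: {2, 4, 5, 6, 7, 8, 9, 10, 11, 12, 13, 16, 17, 18}
|A + A| = 14

|A + A| = 14


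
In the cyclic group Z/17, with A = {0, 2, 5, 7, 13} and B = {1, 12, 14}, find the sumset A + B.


Work in Z/17Z: reduce every sum a + b modulo 17.
Enumerate all 15 pairs:
a = 0: 0+1=1, 0+12=12, 0+14=14
a = 2: 2+1=3, 2+12=14, 2+14=16
a = 5: 5+1=6, 5+12=0, 5+14=2
a = 7: 7+1=8, 7+12=2, 7+14=4
a = 13: 13+1=14, 13+12=8, 13+14=10
Distinct residues collected: {0, 1, 2, 3, 4, 6, 8, 10, 12, 14, 16}
|A + B| = 11 (out of 17 total residues).

A + B = {0, 1, 2, 3, 4, 6, 8, 10, 12, 14, 16}


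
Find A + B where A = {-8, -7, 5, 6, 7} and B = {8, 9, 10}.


A + B = {a + b : a ∈ A, b ∈ B}.
Enumerate all |A|·|B| = 5·3 = 15 pairs (a, b) and collect distinct sums.
a = -8: -8+8=0, -8+9=1, -8+10=2
a = -7: -7+8=1, -7+9=2, -7+10=3
a = 5: 5+8=13, 5+9=14, 5+10=15
a = 6: 6+8=14, 6+9=15, 6+10=16
a = 7: 7+8=15, 7+9=16, 7+10=17
Collecting distinct sums: A + B = {0, 1, 2, 3, 13, 14, 15, 16, 17}
|A + B| = 9

A + B = {0, 1, 2, 3, 13, 14, 15, 16, 17}


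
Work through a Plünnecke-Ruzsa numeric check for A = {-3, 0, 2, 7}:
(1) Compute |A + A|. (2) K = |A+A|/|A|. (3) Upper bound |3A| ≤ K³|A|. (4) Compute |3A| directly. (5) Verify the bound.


|A| = 4.
Step 1: Compute A + A by enumerating all 16 pairs.
A + A = {-6, -3, -1, 0, 2, 4, 7, 9, 14}, so |A + A| = 9.
Step 2: Doubling constant K = |A + A|/|A| = 9/4 = 9/4 ≈ 2.2500.
Step 3: Plünnecke-Ruzsa gives |3A| ≤ K³·|A| = (2.2500)³ · 4 ≈ 45.5625.
Step 4: Compute 3A = A + A + A directly by enumerating all triples (a,b,c) ∈ A³; |3A| = 16.
Step 5: Check 16 ≤ 45.5625? Yes ✓.

K = 9/4, Plünnecke-Ruzsa bound K³|A| ≈ 45.5625, |3A| = 16, inequality holds.


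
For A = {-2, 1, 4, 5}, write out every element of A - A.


A - A = {a - a' : a, a' ∈ A}.
Compute a - a' for each ordered pair (a, a'):
a = -2: -2--2=0, -2-1=-3, -2-4=-6, -2-5=-7
a = 1: 1--2=3, 1-1=0, 1-4=-3, 1-5=-4
a = 4: 4--2=6, 4-1=3, 4-4=0, 4-5=-1
a = 5: 5--2=7, 5-1=4, 5-4=1, 5-5=0
Collecting distinct values (and noting 0 appears from a-a):
A - A = {-7, -6, -4, -3, -1, 0, 1, 3, 4, 6, 7}
|A - A| = 11

A - A = {-7, -6, -4, -3, -1, 0, 1, 3, 4, 6, 7}


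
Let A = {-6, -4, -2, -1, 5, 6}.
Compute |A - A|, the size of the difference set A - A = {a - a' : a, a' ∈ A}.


A - A = {a - a' : a, a' ∈ A}; |A| = 6.
Bounds: 2|A|-1 ≤ |A - A| ≤ |A|² - |A| + 1, i.e. 11 ≤ |A - A| ≤ 31.
Note: 0 ∈ A - A always (from a - a). The set is symmetric: if d ∈ A - A then -d ∈ A - A.
Enumerate nonzero differences d = a - a' with a > a' (then include -d):
Positive differences: {1, 2, 3, 4, 5, 6, 7, 8, 9, 10, 11, 12}
Full difference set: {0} ∪ (positive diffs) ∪ (negative diffs).
|A - A| = 1 + 2·12 = 25 (matches direct enumeration: 25).

|A - A| = 25


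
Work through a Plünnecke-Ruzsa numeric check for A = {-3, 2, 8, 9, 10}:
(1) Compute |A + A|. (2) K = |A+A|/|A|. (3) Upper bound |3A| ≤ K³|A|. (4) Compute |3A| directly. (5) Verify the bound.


|A| = 5.
Step 1: Compute A + A by enumerating all 25 pairs.
A + A = {-6, -1, 4, 5, 6, 7, 10, 11, 12, 16, 17, 18, 19, 20}, so |A + A| = 14.
Step 2: Doubling constant K = |A + A|/|A| = 14/5 = 14/5 ≈ 2.8000.
Step 3: Plünnecke-Ruzsa gives |3A| ≤ K³·|A| = (2.8000)³ · 5 ≈ 109.7600.
Step 4: Compute 3A = A + A + A directly by enumerating all triples (a,b,c) ∈ A³; |3A| = 28.
Step 5: Check 28 ≤ 109.7600? Yes ✓.

K = 14/5, Plünnecke-Ruzsa bound K³|A| ≈ 109.7600, |3A| = 28, inequality holds.


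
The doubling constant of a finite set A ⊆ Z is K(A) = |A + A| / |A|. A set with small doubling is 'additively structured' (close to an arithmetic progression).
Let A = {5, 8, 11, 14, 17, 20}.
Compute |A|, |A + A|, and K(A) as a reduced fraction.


|A| = 6.
Compute A + A by enumerating all 36 pairs.
A + A = {10, 13, 16, 19, 22, 25, 28, 31, 34, 37, 40}, so |A + A| = 11.
K = |A + A| / |A| = 11/6 (already in lowest terms) ≈ 1.8333.
Reference: AP of size 6 gives K = 11/6 ≈ 1.8333; a fully generic set of size 6 gives K ≈ 3.5000.

|A| = 6, |A + A| = 11, K = 11/6.


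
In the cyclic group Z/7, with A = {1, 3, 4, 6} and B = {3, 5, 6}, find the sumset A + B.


Work in Z/7Z: reduce every sum a + b modulo 7.
Enumerate all 12 pairs:
a = 1: 1+3=4, 1+5=6, 1+6=0
a = 3: 3+3=6, 3+5=1, 3+6=2
a = 4: 4+3=0, 4+5=2, 4+6=3
a = 6: 6+3=2, 6+5=4, 6+6=5
Distinct residues collected: {0, 1, 2, 3, 4, 5, 6}
|A + B| = 7 (out of 7 total residues).

A + B = {0, 1, 2, 3, 4, 5, 6}


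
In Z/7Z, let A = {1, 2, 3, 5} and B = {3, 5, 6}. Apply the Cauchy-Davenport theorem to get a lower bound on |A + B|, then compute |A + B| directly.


Cauchy-Davenport: |A + B| ≥ min(p, |A| + |B| - 1) for A, B nonempty in Z/pZ.
|A| = 4, |B| = 3, p = 7.
CD lower bound = min(7, 4 + 3 - 1) = min(7, 6) = 6.
Compute A + B mod 7 directly:
a = 1: 1+3=4, 1+5=6, 1+6=0
a = 2: 2+3=5, 2+5=0, 2+6=1
a = 3: 3+3=6, 3+5=1, 3+6=2
a = 5: 5+3=1, 5+5=3, 5+6=4
A + B = {0, 1, 2, 3, 4, 5, 6}, so |A + B| = 7.
Verify: 7 ≥ 6? Yes ✓.

CD lower bound = 6, actual |A + B| = 7.


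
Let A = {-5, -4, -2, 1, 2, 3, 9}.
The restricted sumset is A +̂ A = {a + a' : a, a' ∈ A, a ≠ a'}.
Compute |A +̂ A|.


Restricted sumset: A +̂ A = {a + a' : a ∈ A, a' ∈ A, a ≠ a'}.
Equivalently, take A + A and drop any sum 2a that is achievable ONLY as a + a for a ∈ A (i.e. sums representable only with equal summands).
Enumerate pairs (a, a') with a < a' (symmetric, so each unordered pair gives one sum; this covers all a ≠ a'):
  -5 + -4 = -9
  -5 + -2 = -7
  -5 + 1 = -4
  -5 + 2 = -3
  -5 + 3 = -2
  -5 + 9 = 4
  -4 + -2 = -6
  -4 + 1 = -3
  -4 + 2 = -2
  -4 + 3 = -1
  -4 + 9 = 5
  -2 + 1 = -1
  -2 + 2 = 0
  -2 + 3 = 1
  -2 + 9 = 7
  1 + 2 = 3
  1 + 3 = 4
  1 + 9 = 10
  2 + 3 = 5
  2 + 9 = 11
  3 + 9 = 12
Collected distinct sums: {-9, -7, -6, -4, -3, -2, -1, 0, 1, 3, 4, 5, 7, 10, 11, 12}
|A +̂ A| = 16
(Reference bound: |A +̂ A| ≥ 2|A| - 3 for |A| ≥ 2, with |A| = 7 giving ≥ 11.)

|A +̂ A| = 16


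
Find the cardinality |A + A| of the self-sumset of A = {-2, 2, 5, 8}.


A + A = {a + a' : a, a' ∈ A}; |A| = 4.
General bounds: 2|A| - 1 ≤ |A + A| ≤ |A|(|A|+1)/2, i.e. 7 ≤ |A + A| ≤ 10.
Lower bound 2|A|-1 is attained iff A is an arithmetic progression.
Enumerate sums a + a' for a ≤ a' (symmetric, so this suffices):
a = -2: -2+-2=-4, -2+2=0, -2+5=3, -2+8=6
a = 2: 2+2=4, 2+5=7, 2+8=10
a = 5: 5+5=10, 5+8=13
a = 8: 8+8=16
Distinct sums: {-4, 0, 3, 4, 6, 7, 10, 13, 16}
|A + A| = 9

|A + A| = 9


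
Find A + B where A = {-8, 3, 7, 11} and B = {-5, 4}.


A + B = {a + b : a ∈ A, b ∈ B}.
Enumerate all |A|·|B| = 4·2 = 8 pairs (a, b) and collect distinct sums.
a = -8: -8+-5=-13, -8+4=-4
a = 3: 3+-5=-2, 3+4=7
a = 7: 7+-5=2, 7+4=11
a = 11: 11+-5=6, 11+4=15
Collecting distinct sums: A + B = {-13, -4, -2, 2, 6, 7, 11, 15}
|A + B| = 8

A + B = {-13, -4, -2, 2, 6, 7, 11, 15}


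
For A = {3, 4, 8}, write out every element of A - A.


A - A = {a - a' : a, a' ∈ A}.
Compute a - a' for each ordered pair (a, a'):
a = 3: 3-3=0, 3-4=-1, 3-8=-5
a = 4: 4-3=1, 4-4=0, 4-8=-4
a = 8: 8-3=5, 8-4=4, 8-8=0
Collecting distinct values (and noting 0 appears from a-a):
A - A = {-5, -4, -1, 0, 1, 4, 5}
|A - A| = 7

A - A = {-5, -4, -1, 0, 1, 4, 5}


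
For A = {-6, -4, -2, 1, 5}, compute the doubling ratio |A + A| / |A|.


|A| = 5.
Compute A + A by enumerating all 25 pairs.
A + A = {-12, -10, -8, -6, -5, -4, -3, -1, 1, 2, 3, 6, 10}, so |A + A| = 13.
K = |A + A| / |A| = 13/5 (already in lowest terms) ≈ 2.6000.
Reference: AP of size 5 gives K = 9/5 ≈ 1.8000; a fully generic set of size 5 gives K ≈ 3.0000.

|A| = 5, |A + A| = 13, K = 13/5.


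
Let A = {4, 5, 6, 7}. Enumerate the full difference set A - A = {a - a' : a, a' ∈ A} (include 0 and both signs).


A - A = {a - a' : a, a' ∈ A}.
Compute a - a' for each ordered pair (a, a'):
a = 4: 4-4=0, 4-5=-1, 4-6=-2, 4-7=-3
a = 5: 5-4=1, 5-5=0, 5-6=-1, 5-7=-2
a = 6: 6-4=2, 6-5=1, 6-6=0, 6-7=-1
a = 7: 7-4=3, 7-5=2, 7-6=1, 7-7=0
Collecting distinct values (and noting 0 appears from a-a):
A - A = {-3, -2, -1, 0, 1, 2, 3}
|A - A| = 7

A - A = {-3, -2, -1, 0, 1, 2, 3}


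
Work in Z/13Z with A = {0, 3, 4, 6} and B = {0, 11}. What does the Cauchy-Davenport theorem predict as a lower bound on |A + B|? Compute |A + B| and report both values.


Cauchy-Davenport: |A + B| ≥ min(p, |A| + |B| - 1) for A, B nonempty in Z/pZ.
|A| = 4, |B| = 2, p = 13.
CD lower bound = min(13, 4 + 2 - 1) = min(13, 5) = 5.
Compute A + B mod 13 directly:
a = 0: 0+0=0, 0+11=11
a = 3: 3+0=3, 3+11=1
a = 4: 4+0=4, 4+11=2
a = 6: 6+0=6, 6+11=4
A + B = {0, 1, 2, 3, 4, 6, 11}, so |A + B| = 7.
Verify: 7 ≥ 5? Yes ✓.

CD lower bound = 5, actual |A + B| = 7.


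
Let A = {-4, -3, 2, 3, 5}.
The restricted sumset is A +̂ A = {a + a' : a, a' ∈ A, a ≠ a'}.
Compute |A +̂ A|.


Restricted sumset: A +̂ A = {a + a' : a ∈ A, a' ∈ A, a ≠ a'}.
Equivalently, take A + A and drop any sum 2a that is achievable ONLY as a + a for a ∈ A (i.e. sums representable only with equal summands).
Enumerate pairs (a, a') with a < a' (symmetric, so each unordered pair gives one sum; this covers all a ≠ a'):
  -4 + -3 = -7
  -4 + 2 = -2
  -4 + 3 = -1
  -4 + 5 = 1
  -3 + 2 = -1
  -3 + 3 = 0
  -3 + 5 = 2
  2 + 3 = 5
  2 + 5 = 7
  3 + 5 = 8
Collected distinct sums: {-7, -2, -1, 0, 1, 2, 5, 7, 8}
|A +̂ A| = 9
(Reference bound: |A +̂ A| ≥ 2|A| - 3 for |A| ≥ 2, with |A| = 5 giving ≥ 7.)

|A +̂ A| = 9


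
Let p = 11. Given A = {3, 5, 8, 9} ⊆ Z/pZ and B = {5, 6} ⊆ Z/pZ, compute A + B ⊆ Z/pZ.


Work in Z/11Z: reduce every sum a + b modulo 11.
Enumerate all 8 pairs:
a = 3: 3+5=8, 3+6=9
a = 5: 5+5=10, 5+6=0
a = 8: 8+5=2, 8+6=3
a = 9: 9+5=3, 9+6=4
Distinct residues collected: {0, 2, 3, 4, 8, 9, 10}
|A + B| = 7 (out of 11 total residues).

A + B = {0, 2, 3, 4, 8, 9, 10}


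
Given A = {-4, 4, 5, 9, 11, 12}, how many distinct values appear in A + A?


A + A = {a + a' : a, a' ∈ A}; |A| = 6.
General bounds: 2|A| - 1 ≤ |A + A| ≤ |A|(|A|+1)/2, i.e. 11 ≤ |A + A| ≤ 21.
Lower bound 2|A|-1 is attained iff A is an arithmetic progression.
Enumerate sums a + a' for a ≤ a' (symmetric, so this suffices):
a = -4: -4+-4=-8, -4+4=0, -4+5=1, -4+9=5, -4+11=7, -4+12=8
a = 4: 4+4=8, 4+5=9, 4+9=13, 4+11=15, 4+12=16
a = 5: 5+5=10, 5+9=14, 5+11=16, 5+12=17
a = 9: 9+9=18, 9+11=20, 9+12=21
a = 11: 11+11=22, 11+12=23
a = 12: 12+12=24
Distinct sums: {-8, 0, 1, 5, 7, 8, 9, 10, 13, 14, 15, 16, 17, 18, 20, 21, 22, 23, 24}
|A + A| = 19

|A + A| = 19


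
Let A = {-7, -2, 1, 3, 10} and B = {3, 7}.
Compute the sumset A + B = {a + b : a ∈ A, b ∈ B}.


A + B = {a + b : a ∈ A, b ∈ B}.
Enumerate all |A|·|B| = 5·2 = 10 pairs (a, b) and collect distinct sums.
a = -7: -7+3=-4, -7+7=0
a = -2: -2+3=1, -2+7=5
a = 1: 1+3=4, 1+7=8
a = 3: 3+3=6, 3+7=10
a = 10: 10+3=13, 10+7=17
Collecting distinct sums: A + B = {-4, 0, 1, 4, 5, 6, 8, 10, 13, 17}
|A + B| = 10

A + B = {-4, 0, 1, 4, 5, 6, 8, 10, 13, 17}


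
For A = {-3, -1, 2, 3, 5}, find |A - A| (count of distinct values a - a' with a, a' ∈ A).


A - A = {a - a' : a, a' ∈ A}; |A| = 5.
Bounds: 2|A|-1 ≤ |A - A| ≤ |A|² - |A| + 1, i.e. 9 ≤ |A - A| ≤ 21.
Note: 0 ∈ A - A always (from a - a). The set is symmetric: if d ∈ A - A then -d ∈ A - A.
Enumerate nonzero differences d = a - a' with a > a' (then include -d):
Positive differences: {1, 2, 3, 4, 5, 6, 8}
Full difference set: {0} ∪ (positive diffs) ∪ (negative diffs).
|A - A| = 1 + 2·7 = 15 (matches direct enumeration: 15).

|A - A| = 15


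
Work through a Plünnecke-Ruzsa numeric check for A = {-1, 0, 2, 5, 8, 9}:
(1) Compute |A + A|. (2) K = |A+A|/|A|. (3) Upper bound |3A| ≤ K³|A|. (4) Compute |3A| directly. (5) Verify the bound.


|A| = 6.
Step 1: Compute A + A by enumerating all 36 pairs.
A + A = {-2, -1, 0, 1, 2, 4, 5, 7, 8, 9, 10, 11, 13, 14, 16, 17, 18}, so |A + A| = 17.
Step 2: Doubling constant K = |A + A|/|A| = 17/6 = 17/6 ≈ 2.8333.
Step 3: Plünnecke-Ruzsa gives |3A| ≤ K³·|A| = (2.8333)³ · 6 ≈ 136.4722.
Step 4: Compute 3A = A + A + A directly by enumerating all triples (a,b,c) ∈ A³; |3A| = 31.
Step 5: Check 31 ≤ 136.4722? Yes ✓.

K = 17/6, Plünnecke-Ruzsa bound K³|A| ≈ 136.4722, |3A| = 31, inequality holds.


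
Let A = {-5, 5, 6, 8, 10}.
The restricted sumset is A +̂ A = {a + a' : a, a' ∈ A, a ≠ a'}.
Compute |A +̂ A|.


Restricted sumset: A +̂ A = {a + a' : a ∈ A, a' ∈ A, a ≠ a'}.
Equivalently, take A + A and drop any sum 2a that is achievable ONLY as a + a for a ∈ A (i.e. sums representable only with equal summands).
Enumerate pairs (a, a') with a < a' (symmetric, so each unordered pair gives one sum; this covers all a ≠ a'):
  -5 + 5 = 0
  -5 + 6 = 1
  -5 + 8 = 3
  -5 + 10 = 5
  5 + 6 = 11
  5 + 8 = 13
  5 + 10 = 15
  6 + 8 = 14
  6 + 10 = 16
  8 + 10 = 18
Collected distinct sums: {0, 1, 3, 5, 11, 13, 14, 15, 16, 18}
|A +̂ A| = 10
(Reference bound: |A +̂ A| ≥ 2|A| - 3 for |A| ≥ 2, with |A| = 5 giving ≥ 7.)

|A +̂ A| = 10


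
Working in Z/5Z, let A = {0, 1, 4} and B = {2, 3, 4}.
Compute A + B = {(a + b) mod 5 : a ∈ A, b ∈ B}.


Work in Z/5Z: reduce every sum a + b modulo 5.
Enumerate all 9 pairs:
a = 0: 0+2=2, 0+3=3, 0+4=4
a = 1: 1+2=3, 1+3=4, 1+4=0
a = 4: 4+2=1, 4+3=2, 4+4=3
Distinct residues collected: {0, 1, 2, 3, 4}
|A + B| = 5 (out of 5 total residues).

A + B = {0, 1, 2, 3, 4}


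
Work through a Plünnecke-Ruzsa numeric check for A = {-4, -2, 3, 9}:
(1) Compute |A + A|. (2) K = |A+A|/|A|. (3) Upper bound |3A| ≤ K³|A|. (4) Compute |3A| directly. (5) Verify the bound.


|A| = 4.
Step 1: Compute A + A by enumerating all 16 pairs.
A + A = {-8, -6, -4, -1, 1, 5, 6, 7, 12, 18}, so |A + A| = 10.
Step 2: Doubling constant K = |A + A|/|A| = 10/4 = 10/4 ≈ 2.5000.
Step 3: Plünnecke-Ruzsa gives |3A| ≤ K³·|A| = (2.5000)³ · 4 ≈ 62.5000.
Step 4: Compute 3A = A + A + A directly by enumerating all triples (a,b,c) ∈ A³; |3A| = 20.
Step 5: Check 20 ≤ 62.5000? Yes ✓.

K = 10/4, Plünnecke-Ruzsa bound K³|A| ≈ 62.5000, |3A| = 20, inequality holds.


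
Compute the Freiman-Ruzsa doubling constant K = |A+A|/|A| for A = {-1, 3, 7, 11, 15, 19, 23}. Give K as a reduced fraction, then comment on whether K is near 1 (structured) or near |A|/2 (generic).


|A| = 7.
Compute A + A by enumerating all 49 pairs.
A + A = {-2, 2, 6, 10, 14, 18, 22, 26, 30, 34, 38, 42, 46}, so |A + A| = 13.
K = |A + A| / |A| = 13/7 (already in lowest terms) ≈ 1.8571.
Reference: AP of size 7 gives K = 13/7 ≈ 1.8571; a fully generic set of size 7 gives K ≈ 4.0000.

|A| = 7, |A + A| = 13, K = 13/7.


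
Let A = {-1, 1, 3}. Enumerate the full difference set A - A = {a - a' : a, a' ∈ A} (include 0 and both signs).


A - A = {a - a' : a, a' ∈ A}.
Compute a - a' for each ordered pair (a, a'):
a = -1: -1--1=0, -1-1=-2, -1-3=-4
a = 1: 1--1=2, 1-1=0, 1-3=-2
a = 3: 3--1=4, 3-1=2, 3-3=0
Collecting distinct values (and noting 0 appears from a-a):
A - A = {-4, -2, 0, 2, 4}
|A - A| = 5

A - A = {-4, -2, 0, 2, 4}


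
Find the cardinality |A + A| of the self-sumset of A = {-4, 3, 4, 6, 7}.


A + A = {a + a' : a, a' ∈ A}; |A| = 5.
General bounds: 2|A| - 1 ≤ |A + A| ≤ |A|(|A|+1)/2, i.e. 9 ≤ |A + A| ≤ 15.
Lower bound 2|A|-1 is attained iff A is an arithmetic progression.
Enumerate sums a + a' for a ≤ a' (symmetric, so this suffices):
a = -4: -4+-4=-8, -4+3=-1, -4+4=0, -4+6=2, -4+7=3
a = 3: 3+3=6, 3+4=7, 3+6=9, 3+7=10
a = 4: 4+4=8, 4+6=10, 4+7=11
a = 6: 6+6=12, 6+7=13
a = 7: 7+7=14
Distinct sums: {-8, -1, 0, 2, 3, 6, 7, 8, 9, 10, 11, 12, 13, 14}
|A + A| = 14

|A + A| = 14


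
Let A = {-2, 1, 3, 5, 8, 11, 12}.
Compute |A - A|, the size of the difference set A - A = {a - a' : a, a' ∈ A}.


A - A = {a - a' : a, a' ∈ A}; |A| = 7.
Bounds: 2|A|-1 ≤ |A - A| ≤ |A|² - |A| + 1, i.e. 13 ≤ |A - A| ≤ 43.
Note: 0 ∈ A - A always (from a - a). The set is symmetric: if d ∈ A - A then -d ∈ A - A.
Enumerate nonzero differences d = a - a' with a > a' (then include -d):
Positive differences: {1, 2, 3, 4, 5, 6, 7, 8, 9, 10, 11, 13, 14}
Full difference set: {0} ∪ (positive diffs) ∪ (negative diffs).
|A - A| = 1 + 2·13 = 27 (matches direct enumeration: 27).

|A - A| = 27


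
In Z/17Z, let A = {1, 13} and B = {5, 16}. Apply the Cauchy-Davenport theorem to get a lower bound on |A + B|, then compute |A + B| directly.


Cauchy-Davenport: |A + B| ≥ min(p, |A| + |B| - 1) for A, B nonempty in Z/pZ.
|A| = 2, |B| = 2, p = 17.
CD lower bound = min(17, 2 + 2 - 1) = min(17, 3) = 3.
Compute A + B mod 17 directly:
a = 1: 1+5=6, 1+16=0
a = 13: 13+5=1, 13+16=12
A + B = {0, 1, 6, 12}, so |A + B| = 4.
Verify: 4 ≥ 3? Yes ✓.

CD lower bound = 3, actual |A + B| = 4.


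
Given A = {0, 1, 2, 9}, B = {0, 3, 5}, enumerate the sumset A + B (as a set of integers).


A + B = {a + b : a ∈ A, b ∈ B}.
Enumerate all |A|·|B| = 4·3 = 12 pairs (a, b) and collect distinct sums.
a = 0: 0+0=0, 0+3=3, 0+5=5
a = 1: 1+0=1, 1+3=4, 1+5=6
a = 2: 2+0=2, 2+3=5, 2+5=7
a = 9: 9+0=9, 9+3=12, 9+5=14
Collecting distinct sums: A + B = {0, 1, 2, 3, 4, 5, 6, 7, 9, 12, 14}
|A + B| = 11

A + B = {0, 1, 2, 3, 4, 5, 6, 7, 9, 12, 14}


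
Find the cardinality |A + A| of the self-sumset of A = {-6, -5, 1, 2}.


A + A = {a + a' : a, a' ∈ A}; |A| = 4.
General bounds: 2|A| - 1 ≤ |A + A| ≤ |A|(|A|+1)/2, i.e. 7 ≤ |A + A| ≤ 10.
Lower bound 2|A|-1 is attained iff A is an arithmetic progression.
Enumerate sums a + a' for a ≤ a' (symmetric, so this suffices):
a = -6: -6+-6=-12, -6+-5=-11, -6+1=-5, -6+2=-4
a = -5: -5+-5=-10, -5+1=-4, -5+2=-3
a = 1: 1+1=2, 1+2=3
a = 2: 2+2=4
Distinct sums: {-12, -11, -10, -5, -4, -3, 2, 3, 4}
|A + A| = 9

|A + A| = 9


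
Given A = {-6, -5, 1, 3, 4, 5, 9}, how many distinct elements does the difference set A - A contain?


A - A = {a - a' : a, a' ∈ A}; |A| = 7.
Bounds: 2|A|-1 ≤ |A - A| ≤ |A|² - |A| + 1, i.e. 13 ≤ |A - A| ≤ 43.
Note: 0 ∈ A - A always (from a - a). The set is symmetric: if d ∈ A - A then -d ∈ A - A.
Enumerate nonzero differences d = a - a' with a > a' (then include -d):
Positive differences: {1, 2, 3, 4, 5, 6, 7, 8, 9, 10, 11, 14, 15}
Full difference set: {0} ∪ (positive diffs) ∪ (negative diffs).
|A - A| = 1 + 2·13 = 27 (matches direct enumeration: 27).

|A - A| = 27


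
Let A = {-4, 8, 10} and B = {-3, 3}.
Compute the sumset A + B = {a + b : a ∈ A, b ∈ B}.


A + B = {a + b : a ∈ A, b ∈ B}.
Enumerate all |A|·|B| = 3·2 = 6 pairs (a, b) and collect distinct sums.
a = -4: -4+-3=-7, -4+3=-1
a = 8: 8+-3=5, 8+3=11
a = 10: 10+-3=7, 10+3=13
Collecting distinct sums: A + B = {-7, -1, 5, 7, 11, 13}
|A + B| = 6

A + B = {-7, -1, 5, 7, 11, 13}


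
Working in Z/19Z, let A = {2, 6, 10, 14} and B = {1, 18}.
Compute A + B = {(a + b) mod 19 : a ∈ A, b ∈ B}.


Work in Z/19Z: reduce every sum a + b modulo 19.
Enumerate all 8 pairs:
a = 2: 2+1=3, 2+18=1
a = 6: 6+1=7, 6+18=5
a = 10: 10+1=11, 10+18=9
a = 14: 14+1=15, 14+18=13
Distinct residues collected: {1, 3, 5, 7, 9, 11, 13, 15}
|A + B| = 8 (out of 19 total residues).

A + B = {1, 3, 5, 7, 9, 11, 13, 15}


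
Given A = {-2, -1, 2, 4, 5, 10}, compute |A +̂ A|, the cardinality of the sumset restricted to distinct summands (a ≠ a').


Restricted sumset: A +̂ A = {a + a' : a ∈ A, a' ∈ A, a ≠ a'}.
Equivalently, take A + A and drop any sum 2a that is achievable ONLY as a + a for a ∈ A (i.e. sums representable only with equal summands).
Enumerate pairs (a, a') with a < a' (symmetric, so each unordered pair gives one sum; this covers all a ≠ a'):
  -2 + -1 = -3
  -2 + 2 = 0
  -2 + 4 = 2
  -2 + 5 = 3
  -2 + 10 = 8
  -1 + 2 = 1
  -1 + 4 = 3
  -1 + 5 = 4
  -1 + 10 = 9
  2 + 4 = 6
  2 + 5 = 7
  2 + 10 = 12
  4 + 5 = 9
  4 + 10 = 14
  5 + 10 = 15
Collected distinct sums: {-3, 0, 1, 2, 3, 4, 6, 7, 8, 9, 12, 14, 15}
|A +̂ A| = 13
(Reference bound: |A +̂ A| ≥ 2|A| - 3 for |A| ≥ 2, with |A| = 6 giving ≥ 9.)

|A +̂ A| = 13


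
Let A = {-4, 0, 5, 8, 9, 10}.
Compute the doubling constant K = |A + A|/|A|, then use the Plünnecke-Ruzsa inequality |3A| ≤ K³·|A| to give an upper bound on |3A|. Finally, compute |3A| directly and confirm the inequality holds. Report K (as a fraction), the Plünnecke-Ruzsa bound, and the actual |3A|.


|A| = 6.
Step 1: Compute A + A by enumerating all 36 pairs.
A + A = {-8, -4, 0, 1, 4, 5, 6, 8, 9, 10, 13, 14, 15, 16, 17, 18, 19, 20}, so |A + A| = 18.
Step 2: Doubling constant K = |A + A|/|A| = 18/6 = 18/6 ≈ 3.0000.
Step 3: Plünnecke-Ruzsa gives |3A| ≤ K³·|A| = (3.0000)³ · 6 ≈ 162.0000.
Step 4: Compute 3A = A + A + A directly by enumerating all triples (a,b,c) ∈ A³; |3A| = 33.
Step 5: Check 33 ≤ 162.0000? Yes ✓.

K = 18/6, Plünnecke-Ruzsa bound K³|A| ≈ 162.0000, |3A| = 33, inequality holds.
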